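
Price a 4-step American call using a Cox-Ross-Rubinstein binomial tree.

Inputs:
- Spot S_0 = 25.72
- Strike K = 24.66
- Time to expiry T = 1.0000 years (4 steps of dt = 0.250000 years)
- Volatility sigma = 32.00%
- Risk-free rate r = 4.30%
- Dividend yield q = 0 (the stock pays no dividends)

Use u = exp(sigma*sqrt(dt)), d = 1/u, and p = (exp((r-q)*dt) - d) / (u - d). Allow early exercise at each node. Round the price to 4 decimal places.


Answer: Price = V(0,0) = 4.2653

Derivation:
dt = T/N = 0.250000
u = exp(sigma*sqrt(dt)) = 1.173511; d = 1/u = 0.852144
p = (exp((r-q)*dt) - d) / (u - d) = 0.493716
Discount per step: exp(-r*dt) = 0.989308
Stock lattice S(k, i) with i counting down-moves:
  k=0: S(0,0) = 25.7200
  k=1: S(1,0) = 30.1827; S(1,1) = 21.9171
  k=2: S(2,0) = 35.4197; S(2,1) = 25.7200; S(2,2) = 18.6766
  k=3: S(3,0) = 41.5654; S(3,1) = 30.1827; S(3,2) = 21.9171; S(3,3) = 15.9151
  k=4: S(4,0) = 48.7775; S(4,1) = 35.4197; S(4,2) = 25.7200; S(4,3) = 18.6766; S(4,4) = 13.5620
Terminal payoffs V(N, i) = max(S_T - K, 0):
  V(4,0) = 24.117488; V(4,1) = 10.759726; V(4,2) = 1.060000; V(4,3) = 0.000000; V(4,4) = 0.000000
Backward induction: V(k, i) = exp(-r*dt) * [p * V(k+1, i) + (1-p) * V(k+1, i+1)]; then take max(V_cont, immediate exercise) for American.
  V(3,0) = exp(-r*dt) * [p*24.117488 + (1-p)*10.759726] = 17.169109; exercise = 16.905434; V(3,0) = max -> 17.169109
  V(3,1) = exp(-r*dt) * [p*10.759726 + (1-p)*1.060000] = 5.786375; exercise = 5.522700; V(3,1) = max -> 5.786375
  V(3,2) = exp(-r*dt) * [p*1.060000 + (1-p)*0.000000] = 0.517744; exercise = 0.000000; V(3,2) = max -> 0.517744
  V(3,3) = exp(-r*dt) * [p*0.000000 + (1-p)*0.000000] = 0.000000; exercise = 0.000000; V(3,3) = max -> 0.000000
  V(2,0) = exp(-r*dt) * [p*17.169109 + (1-p)*5.786375] = 11.284257; exercise = 10.759726; V(2,0) = max -> 11.284257
  V(2,1) = exp(-r*dt) * [p*5.786375 + (1-p)*0.517744] = 3.085604; exercise = 1.060000; V(2,1) = max -> 3.085604
  V(2,2) = exp(-r*dt) * [p*0.517744 + (1-p)*0.000000] = 0.252885; exercise = 0.000000; V(2,2) = max -> 0.252885
  V(1,0) = exp(-r*dt) * [p*11.284257 + (1-p)*3.085604] = 7.057140; exercise = 5.522700; V(1,0) = max -> 7.057140
  V(1,1) = exp(-r*dt) * [p*3.085604 + (1-p)*0.252885] = 1.633787; exercise = 0.000000; V(1,1) = max -> 1.633787
  V(0,0) = exp(-r*dt) * [p*7.057140 + (1-p)*1.633787] = 4.265286; exercise = 1.060000; V(0,0) = max -> 4.265286


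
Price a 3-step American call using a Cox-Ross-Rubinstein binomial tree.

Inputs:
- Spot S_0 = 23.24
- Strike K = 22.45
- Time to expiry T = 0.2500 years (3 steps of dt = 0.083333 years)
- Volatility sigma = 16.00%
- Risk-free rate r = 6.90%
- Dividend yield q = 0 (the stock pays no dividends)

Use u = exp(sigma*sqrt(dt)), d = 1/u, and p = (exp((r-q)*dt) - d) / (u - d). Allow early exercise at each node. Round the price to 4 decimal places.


Answer: Price = V(0,0) = 1.4563

Derivation:
dt = T/N = 0.083333
u = exp(sigma*sqrt(dt)) = 1.047271; d = 1/u = 0.954862
p = (exp((r-q)*dt) - d) / (u - d) = 0.550858
Discount per step: exp(-r*dt) = 0.994266
Stock lattice S(k, i) with i counting down-moves:
  k=0: S(0,0) = 23.2400
  k=1: S(1,0) = 24.3386; S(1,1) = 22.1910
  k=2: S(2,0) = 25.4891; S(2,1) = 23.2400; S(2,2) = 21.1894
  k=3: S(3,0) = 26.6940; S(3,1) = 24.3386; S(3,2) = 22.1910; S(3,3) = 20.2329
Terminal payoffs V(N, i) = max(S_T - K, 0):
  V(3,0) = 4.244005; V(3,1) = 1.888585; V(3,2) = 0.000000; V(3,3) = 0.000000
Backward induction: V(k, i) = exp(-r*dt) * [p * V(k+1, i) + (1-p) * V(k+1, i+1)]; then take max(V_cont, immediate exercise) for American.
  V(2,0) = exp(-r*dt) * [p*4.244005 + (1-p)*1.888585] = 3.167819; exercise = 3.039102; V(2,0) = max -> 3.167819
  V(2,1) = exp(-r*dt) * [p*1.888585 + (1-p)*0.000000] = 1.034377; exercise = 0.790000; V(2,1) = max -> 1.034377
  V(2,2) = exp(-r*dt) * [p*0.000000 + (1-p)*0.000000] = 0.000000; exercise = 0.000000; V(2,2) = max -> 0.000000
  V(1,0) = exp(-r*dt) * [p*3.167819 + (1-p)*1.034377] = 2.196931; exercise = 1.888585; V(1,0) = max -> 2.196931
  V(1,1) = exp(-r*dt) * [p*1.034377 + (1-p)*0.000000] = 0.566528; exercise = 0.000000; V(1,1) = max -> 0.566528
  V(0,0) = exp(-r*dt) * [p*2.196931 + (1-p)*0.566528] = 1.456250; exercise = 0.790000; V(0,0) = max -> 1.456250


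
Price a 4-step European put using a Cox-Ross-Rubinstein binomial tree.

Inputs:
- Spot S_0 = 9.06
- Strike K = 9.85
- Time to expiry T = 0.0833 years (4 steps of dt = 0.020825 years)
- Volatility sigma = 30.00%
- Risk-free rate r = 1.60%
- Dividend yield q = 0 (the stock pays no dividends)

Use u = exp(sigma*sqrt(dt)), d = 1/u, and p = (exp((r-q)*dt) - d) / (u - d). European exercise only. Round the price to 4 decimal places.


Answer: Price = V(0,0) = 0.8385

Derivation:
dt = T/N = 0.020825
u = exp(sigma*sqrt(dt)) = 1.044243; d = 1/u = 0.957631
p = (exp((r-q)*dt) - d) / (u - d) = 0.493026
Discount per step: exp(-r*dt) = 0.999667
Stock lattice S(k, i) with i counting down-moves:
  k=0: S(0,0) = 9.0600
  k=1: S(1,0) = 9.4608; S(1,1) = 8.6761
  k=2: S(2,0) = 9.8794; S(2,1) = 9.0600; S(2,2) = 8.3085
  k=3: S(3,0) = 10.3165; S(3,1) = 9.4608; S(3,2) = 8.6761; S(3,3) = 7.9565
  k=4: S(4,0) = 10.7730; S(4,1) = 9.8794; S(4,2) = 9.0600; S(4,3) = 8.3085; S(4,4) = 7.6194
Terminal payoffs V(N, i) = max(K - S_T, 0):
  V(4,0) = 0.000000; V(4,1) = 0.000000; V(4,2) = 0.790000; V(4,3) = 1.541460; V(4,4) = 2.230592
Backward induction: V(k, i) = exp(-r*dt) * [p * V(k+1, i) + (1-p) * V(k+1, i+1)].
  V(3,0) = exp(-r*dt) * [p*0.000000 + (1-p)*0.000000] = 0.000000
  V(3,1) = exp(-r*dt) * [p*0.000000 + (1-p)*0.790000] = 0.400376
  V(3,2) = exp(-r*dt) * [p*0.790000 + (1-p)*1.541460] = 1.170580
  V(3,3) = exp(-r*dt) * [p*1.541460 + (1-p)*2.230592] = 1.890202
  V(2,0) = exp(-r*dt) * [p*0.000000 + (1-p)*0.400376] = 0.202912
  V(2,1) = exp(-r*dt) * [p*0.400376 + (1-p)*1.170580] = 0.790586
  V(2,2) = exp(-r*dt) * [p*1.170580 + (1-p)*1.890202] = 1.534898
  V(1,0) = exp(-r*dt) * [p*0.202912 + (1-p)*0.790586] = 0.500681
  V(1,1) = exp(-r*dt) * [p*0.790586 + (1-p)*1.534898] = 1.167544
  V(0,0) = exp(-r*dt) * [p*0.500681 + (1-p)*1.167544] = 0.838483


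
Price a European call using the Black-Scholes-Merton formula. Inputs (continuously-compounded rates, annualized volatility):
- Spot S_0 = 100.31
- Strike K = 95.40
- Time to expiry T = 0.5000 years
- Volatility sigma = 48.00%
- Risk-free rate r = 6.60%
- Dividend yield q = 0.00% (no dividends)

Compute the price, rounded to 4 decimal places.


Answer: Price = 17.3654

Derivation:
d1 = (ln(S/K) + (r - q + 0.5*sigma^2) * T) / (sigma * sqrt(T)) = 0.41479712
d2 = d1 - sigma * sqrt(T) = 0.07538587
exp(-rT) = 0.96753856; exp(-qT) = 1.00000000
C = S_0 * exp(-qT) * N(d1) - K * exp(-rT) * N(d2)
N(d1) = 0.66085479; N(d2) = 0.53004615
C = 100.3100 * 1.00000000 * 0.66085479 - 95.4000 * 0.96753856 * 0.53004615 = 17.3654


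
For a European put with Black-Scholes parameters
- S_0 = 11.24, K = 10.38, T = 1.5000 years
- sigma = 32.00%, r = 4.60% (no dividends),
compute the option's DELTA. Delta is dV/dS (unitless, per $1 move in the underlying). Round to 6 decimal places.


d1 = 0.5751145912; d2 = 0.1831962323
phi(d1) = 0.3381326754; exp(-qT) = 1.0000000000; exp(-rT) = 0.9333266801
N(-d1) = 0.2826069002
Delta = -exp(-qT) * N(-d1) = -1.0000000000 * 0.2826069002 = -0.282607

Answer: Delta = -0.282607


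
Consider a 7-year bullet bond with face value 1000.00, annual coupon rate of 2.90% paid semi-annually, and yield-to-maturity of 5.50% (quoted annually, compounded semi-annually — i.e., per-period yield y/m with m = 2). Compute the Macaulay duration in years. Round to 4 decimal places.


Coupon per period c = face * coupon_rate / m = 14.500000
Periods per year m = 2; per-period yield y/m = 0.027500
Number of cashflows N = 14
Cashflows (t years, CF_t, discount factor 1/(1+y/m)^(m*t), PV):
  t = 0.5000: CF_t = 14.500000, DF = 0.973236, PV = 14.111922
  t = 1.0000: CF_t = 14.500000, DF = 0.947188, PV = 13.734231
  t = 1.5000: CF_t = 14.500000, DF = 0.921838, PV = 13.366648
  t = 2.0000: CF_t = 14.500000, DF = 0.897166, PV = 13.008903
  t = 2.5000: CF_t = 14.500000, DF = 0.873154, PV = 12.660733
  t = 3.0000: CF_t = 14.500000, DF = 0.849785, PV = 12.321881
  t = 3.5000: CF_t = 14.500000, DF = 0.827041, PV = 11.992099
  t = 4.0000: CF_t = 14.500000, DF = 0.804906, PV = 11.671142
  t = 4.5000: CF_t = 14.500000, DF = 0.783364, PV = 11.358776
  t = 5.0000: CF_t = 14.500000, DF = 0.762398, PV = 11.054770
  t = 5.5000: CF_t = 14.500000, DF = 0.741993, PV = 10.758900
  t = 6.0000: CF_t = 14.500000, DF = 0.722134, PV = 10.470949
  t = 6.5000: CF_t = 14.500000, DF = 0.702807, PV = 10.190704
  t = 7.0000: CF_t = 1014.500000, DF = 0.683997, PV = 693.915237
Price P = sum_t PV_t = 850.616894
Macaulay numerator sum_t t * PV_t:
  t * PV_t at t = 0.5000: 7.055961
  t * PV_t at t = 1.0000: 13.734231
  t * PV_t at t = 1.5000: 20.049972
  t * PV_t at t = 2.0000: 26.017806
  t * PV_t at t = 2.5000: 31.651832
  t * PV_t at t = 3.0000: 36.965644
  t * PV_t at t = 3.5000: 41.972345
  t * PV_t at t = 4.0000: 46.684569
  t * PV_t at t = 4.5000: 51.114491
  t * PV_t at t = 5.0000: 55.273848
  t * PV_t at t = 5.5000: 59.173949
  t * PV_t at t = 6.0000: 62.825693
  t * PV_t at t = 6.5000: 66.239579
  t * PV_t at t = 7.0000: 4857.406657
Macaulay duration D = (sum_t t * PV_t) / P = 5376.166577 / 850.616894 = 6.320315

Answer: Macaulay duration = 6.3203 years


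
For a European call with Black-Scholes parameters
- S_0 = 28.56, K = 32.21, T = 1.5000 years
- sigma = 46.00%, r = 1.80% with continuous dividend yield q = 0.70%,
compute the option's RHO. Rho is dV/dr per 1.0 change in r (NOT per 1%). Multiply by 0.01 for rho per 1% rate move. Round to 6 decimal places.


d1 = 0.0975006508; d2 = -0.4658819900
phi(d1) = 0.3970505320; exp(-qT) = 0.9895549326; exp(-rT) = 0.9733612415
N(d2) = 0.3206499866
Rho = K*T*exp(-rT)*N(d2) = 32.2100 * 1.5000 * 0.9733612415 * 0.3206499866 = 15.079511

Answer: Rho = 15.079511


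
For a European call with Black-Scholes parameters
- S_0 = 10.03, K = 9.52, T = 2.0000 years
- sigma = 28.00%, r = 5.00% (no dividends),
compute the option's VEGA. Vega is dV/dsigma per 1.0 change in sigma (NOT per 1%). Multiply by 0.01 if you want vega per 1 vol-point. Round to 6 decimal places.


Answer: Vega = 4.776314

Derivation:
d1 = 0.5823169633; d2 = 0.1863371658
phi(d1) = 0.3367262289; exp(-qT) = 1.0000000000; exp(-rT) = 0.9048374180
Vega = S * exp(-qT) * phi(d1) * sqrt(T) = 10.0300 * 1.0000000000 * 0.3367262289 * 1.4142135624 = 4.776314


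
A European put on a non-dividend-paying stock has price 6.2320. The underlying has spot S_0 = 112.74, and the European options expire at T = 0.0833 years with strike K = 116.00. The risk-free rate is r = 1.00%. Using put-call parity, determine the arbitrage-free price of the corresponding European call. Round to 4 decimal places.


Put-call parity: C - P = S_0 * exp(-qT) - K * exp(-rT).
S_0 * exp(-qT) = 112.7400 * 1.00000000 = 112.74000000
K * exp(-rT) = 116.0000 * 0.99916735 = 115.90341223
C = P + S*exp(-qT) - K*exp(-rT)
C = 6.2320 + 112.74000000 - 115.90341223 = 3.0686

Answer: Call price = 3.0686


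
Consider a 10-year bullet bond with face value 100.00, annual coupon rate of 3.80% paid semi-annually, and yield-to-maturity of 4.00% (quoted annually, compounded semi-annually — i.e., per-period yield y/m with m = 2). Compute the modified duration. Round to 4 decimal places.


Coupon per period c = face * coupon_rate / m = 1.900000
Periods per year m = 2; per-period yield y/m = 0.020000
Number of cashflows N = 20
Cashflows (t years, CF_t, discount factor 1/(1+y/m)^(m*t), PV):
  t = 0.5000: CF_t = 1.900000, DF = 0.980392, PV = 1.862745
  t = 1.0000: CF_t = 1.900000, DF = 0.961169, PV = 1.826221
  t = 1.5000: CF_t = 1.900000, DF = 0.942322, PV = 1.790412
  t = 2.0000: CF_t = 1.900000, DF = 0.923845, PV = 1.755306
  t = 2.5000: CF_t = 1.900000, DF = 0.905731, PV = 1.720889
  t = 3.0000: CF_t = 1.900000, DF = 0.887971, PV = 1.687146
  t = 3.5000: CF_t = 1.900000, DF = 0.870560, PV = 1.654064
  t = 4.0000: CF_t = 1.900000, DF = 0.853490, PV = 1.621632
  t = 4.5000: CF_t = 1.900000, DF = 0.836755, PV = 1.589835
  t = 5.0000: CF_t = 1.900000, DF = 0.820348, PV = 1.558662
  t = 5.5000: CF_t = 1.900000, DF = 0.804263, PV = 1.528100
  t = 6.0000: CF_t = 1.900000, DF = 0.788493, PV = 1.498137
  t = 6.5000: CF_t = 1.900000, DF = 0.773033, PV = 1.468762
  t = 7.0000: CF_t = 1.900000, DF = 0.757875, PV = 1.439963
  t = 7.5000: CF_t = 1.900000, DF = 0.743015, PV = 1.411728
  t = 8.0000: CF_t = 1.900000, DF = 0.728446, PV = 1.384047
  t = 8.5000: CF_t = 1.900000, DF = 0.714163, PV = 1.356909
  t = 9.0000: CF_t = 1.900000, DF = 0.700159, PV = 1.330303
  t = 9.5000: CF_t = 1.900000, DF = 0.686431, PV = 1.304218
  t = 10.0000: CF_t = 101.900000, DF = 0.672971, PV = 68.575779
Price P = sum_t PV_t = 98.364857
First compute Macaulay numerator sum_t t * PV_t:
  t * PV_t at t = 0.5000: 0.931373
  t * PV_t at t = 1.0000: 1.826221
  t * PV_t at t = 1.5000: 2.685619
  t * PV_t at t = 2.0000: 3.510613
  t * PV_t at t = 2.5000: 4.302221
  t * PV_t at t = 3.0000: 5.061437
  t * PV_t at t = 3.5000: 5.789225
  t * PV_t at t = 4.0000: 6.486527
  t * PV_t at t = 4.5000: 7.154258
  t * PV_t at t = 5.0000: 7.793309
  t * PV_t at t = 5.5000: 8.404549
  t * PV_t at t = 6.0000: 8.988822
  t * PV_t at t = 6.5000: 9.546952
  t * PV_t at t = 7.0000: 10.079738
  t * PV_t at t = 7.5000: 10.587960
  t * PV_t at t = 8.0000: 11.072376
  t * PV_t at t = 8.5000: 11.533725
  t * PV_t at t = 9.0000: 11.972725
  t * PV_t at t = 9.5000: 12.390075
  t * PV_t at t = 10.0000: 685.757788
Macaulay duration D = 825.875512 / 98.364857 = 8.396042
Modified duration = D / (1 + y/m) = 8.396042 / (1 + 0.020000) = 8.231414

Answer: Modified duration = 8.2314


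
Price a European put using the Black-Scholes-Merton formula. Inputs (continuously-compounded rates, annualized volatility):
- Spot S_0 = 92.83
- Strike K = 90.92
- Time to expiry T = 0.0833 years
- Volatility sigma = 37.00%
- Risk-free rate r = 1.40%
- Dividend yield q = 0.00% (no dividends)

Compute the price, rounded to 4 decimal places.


d1 = (ln(S/K) + (r - q + 0.5*sigma^2) * T) / (sigma * sqrt(T)) = 0.25899761
d2 = d1 - sigma * sqrt(T) = 0.15220917
exp(-rT) = 0.99883448; exp(-qT) = 1.00000000
P = K * exp(-rT) * N(-d2) - S_0 * exp(-qT) * N(-d1)
N(-d1) = 0.39781854; N(-d2) = 0.43951098
P = 90.9200 * 0.99883448 * 0.43951098 - 92.8300 * 1.00000000 * 0.39781854 = 2.9843

Answer: Price = 2.9843


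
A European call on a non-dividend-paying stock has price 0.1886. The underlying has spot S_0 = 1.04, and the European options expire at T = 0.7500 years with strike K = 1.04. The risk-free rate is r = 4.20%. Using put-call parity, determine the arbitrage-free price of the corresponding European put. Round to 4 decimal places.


Answer: Put price = 0.1564

Derivation:
Put-call parity: C - P = S_0 * exp(-qT) - K * exp(-rT).
S_0 * exp(-qT) = 1.0400 * 1.00000000 = 1.04000000
K * exp(-rT) = 1.0400 * 0.96899096 = 1.00775059
P = C - S*exp(-qT) + K*exp(-rT)
P = 0.1886 - 1.04000000 + 1.00775059 = 0.1564


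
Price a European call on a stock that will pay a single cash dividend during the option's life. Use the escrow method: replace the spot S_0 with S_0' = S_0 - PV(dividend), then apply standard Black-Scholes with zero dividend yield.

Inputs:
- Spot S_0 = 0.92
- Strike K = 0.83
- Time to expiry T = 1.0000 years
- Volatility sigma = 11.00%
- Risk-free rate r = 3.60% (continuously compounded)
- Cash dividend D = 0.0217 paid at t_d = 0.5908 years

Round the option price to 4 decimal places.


PV(D) = D * exp(-r * t_d) = 0.0217 * 0.97895579 = 0.02124334
S_0' = S_0 - PV(D) = 0.9200 - 0.02124334 = 0.89875666
d1 = (ln(S_0'/K) + (r + sigma^2/2)*T) / (sigma*sqrt(T)) = 1.10578744
d2 = d1 - sigma*sqrt(T) = 0.99578744
exp(-rT) = 0.96464029
N(d1) = 0.86559073; N(d2) = 0.84032328
C = S_0' * N(d1) - K * exp(-rT) * N(d2) = 0.89875666 * 0.86559073 - 0.8300 * 0.96464029 * 0.84032328 = 0.1051

Answer: Price = 0.1051


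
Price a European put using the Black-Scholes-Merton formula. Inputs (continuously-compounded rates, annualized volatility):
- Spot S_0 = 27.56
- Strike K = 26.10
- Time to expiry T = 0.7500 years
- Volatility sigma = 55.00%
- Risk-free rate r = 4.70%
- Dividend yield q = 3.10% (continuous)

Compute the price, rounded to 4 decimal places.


Answer: Price = 4.0872

Derivation:
d1 = (ln(S/K) + (r - q + 0.5*sigma^2) * T) / (sigma * sqrt(T)) = 0.37762409
d2 = d1 - sigma * sqrt(T) = -0.09868988
exp(-rT) = 0.96536405; exp(-qT) = 0.97701820
P = K * exp(-rT) * N(-d2) - S_0 * exp(-qT) * N(-d1)
N(-d1) = 0.35285493; N(-d2) = 0.53930775
P = 26.1000 * 0.96536405 * 0.53930775 - 27.5600 * 0.97701820 * 0.35285493 = 4.0872


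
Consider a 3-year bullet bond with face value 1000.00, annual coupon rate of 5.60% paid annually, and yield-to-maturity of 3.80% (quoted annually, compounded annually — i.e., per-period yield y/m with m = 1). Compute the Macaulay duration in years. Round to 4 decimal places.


Coupon per period c = face * coupon_rate / m = 56.000000
Periods per year m = 1; per-period yield y/m = 0.038000
Number of cashflows N = 3
Cashflows (t years, CF_t, discount factor 1/(1+y/m)^(m*t), PV):
  t = 1.0000: CF_t = 56.000000, DF = 0.963391, PV = 53.949904
  t = 2.0000: CF_t = 56.000000, DF = 0.928122, PV = 51.974859
  t = 3.0000: CF_t = 1056.000000, DF = 0.894145, PV = 944.217092
Price P = sum_t PV_t = 1050.141855
Macaulay numerator sum_t t * PV_t:
  t * PV_t at t = 1.0000: 53.949904
  t * PV_t at t = 2.0000: 103.949718
  t * PV_t at t = 3.0000: 2832.651276
Macaulay duration D = (sum_t t * PV_t) / P = 2990.550898 / 1050.141855 = 2.847759

Answer: Macaulay duration = 2.8478 years


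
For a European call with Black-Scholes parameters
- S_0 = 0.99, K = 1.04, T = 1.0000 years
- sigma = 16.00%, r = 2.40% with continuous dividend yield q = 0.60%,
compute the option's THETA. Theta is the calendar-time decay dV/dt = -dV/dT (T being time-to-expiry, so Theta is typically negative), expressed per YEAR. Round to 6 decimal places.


d1 = -0.1154440563; d2 = -0.2754440563
phi(d1) = 0.3962927004; exp(-qT) = 0.9940179641; exp(-rT) = 0.9762857098
Theta = -S*exp(-qT)*phi(d1)*sigma/(2*sqrt(T)) - r*K*exp(-rT)*N(d2) + q*S*exp(-qT)*N(d1)
N(d1) = 0.4540465803; N(d2) = 0.3914875503; sqrt(T) = 1.0000000000
Term 1 = -0.9900 * 0.9940179641 * 0.3962927004 * 0.1600 / (2 * 1.0000000000) = -0.0311986274
Term 2 = -0.0240 * 1.0400 * 0.9762857098 * 0.3914875503 = -0.0095398044
Term 3 = 0.0060 * 0.9900 * 0.9940179641 * 0.4540465803 = 0.0026809029
Theta = -0.0311986274 + (-0.0095398044) + (0.0026809029) = -0.038058

Answer: Theta = -0.038058


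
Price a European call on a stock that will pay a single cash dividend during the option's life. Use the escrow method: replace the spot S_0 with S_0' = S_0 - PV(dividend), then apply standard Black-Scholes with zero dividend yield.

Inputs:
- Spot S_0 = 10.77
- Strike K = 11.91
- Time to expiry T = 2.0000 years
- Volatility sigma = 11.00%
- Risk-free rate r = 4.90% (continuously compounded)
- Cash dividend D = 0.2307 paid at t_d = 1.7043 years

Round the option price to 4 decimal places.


PV(D) = D * exp(-r * t_d) = 0.2307 * 0.91988124 = 0.21221660
S_0' = S_0 - PV(D) = 10.7700 - 0.21221660 = 10.55778340
d1 = (ln(S_0'/K) + (r + sigma^2/2)*T) / (sigma*sqrt(T)) = -0.06695037
d2 = d1 - sigma*sqrt(T) = -0.22251386
exp(-rT) = 0.90664890
N(d1) = 0.47331061; N(d2) = 0.41195694
C = S_0' * N(d1) - K * exp(-rT) * N(d2) = 10.55778340 * 0.47331061 - 11.9100 * 0.90664890 * 0.41195694 = 0.5487

Answer: Price = 0.5487


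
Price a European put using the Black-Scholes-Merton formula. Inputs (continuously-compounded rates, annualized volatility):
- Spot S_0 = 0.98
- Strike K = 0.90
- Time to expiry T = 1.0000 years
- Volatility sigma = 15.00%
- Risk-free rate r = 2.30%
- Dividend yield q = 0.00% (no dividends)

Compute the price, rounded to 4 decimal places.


d1 = (ln(S/K) + (r - q + 0.5*sigma^2) * T) / (sigma * sqrt(T)) = 0.79605206
d2 = d1 - sigma * sqrt(T) = 0.64605206
exp(-rT) = 0.97726248; exp(-qT) = 1.00000000
P = K * exp(-rT) * N(-d2) - S_0 * exp(-qT) * N(-d1)
N(-d1) = 0.21300089; N(-d2) = 0.25912282
P = 0.9000 * 0.97726248 * 0.25912282 - 0.9800 * 1.00000000 * 0.21300089 = 0.0192

Answer: Price = 0.0192


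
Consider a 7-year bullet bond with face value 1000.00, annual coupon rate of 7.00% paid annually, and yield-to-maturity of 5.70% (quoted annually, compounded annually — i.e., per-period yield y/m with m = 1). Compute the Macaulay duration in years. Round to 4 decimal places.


Coupon per period c = face * coupon_rate / m = 70.000000
Periods per year m = 1; per-period yield y/m = 0.057000
Number of cashflows N = 7
Cashflows (t years, CF_t, discount factor 1/(1+y/m)^(m*t), PV):
  t = 1.0000: CF_t = 70.000000, DF = 0.946074, PV = 66.225166
  t = 2.0000: CF_t = 70.000000, DF = 0.895056, PV = 62.653894
  t = 3.0000: CF_t = 70.000000, DF = 0.846789, PV = 59.275207
  t = 4.0000: CF_t = 70.000000, DF = 0.801125, PV = 56.078720
  t = 5.0000: CF_t = 70.000000, DF = 0.757923, PV = 53.054607
  t = 6.0000: CF_t = 70.000000, DF = 0.717051, PV = 50.193574
  t = 7.0000: CF_t = 1070.000000, DF = 0.678383, PV = 725.870032
Price P = sum_t PV_t = 1073.351198
Macaulay numerator sum_t t * PV_t:
  t * PV_t at t = 1.0000: 66.225166
  t * PV_t at t = 2.0000: 125.307787
  t * PV_t at t = 3.0000: 177.825621
  t * PV_t at t = 4.0000: 224.314879
  t * PV_t at t = 5.0000: 265.273036
  t * PV_t at t = 6.0000: 301.161441
  t * PV_t at t = 7.0000: 5081.090223
Macaulay duration D = (sum_t t * PV_t) / P = 6241.198152 / 1073.351198 = 5.814684

Answer: Macaulay duration = 5.8147 years


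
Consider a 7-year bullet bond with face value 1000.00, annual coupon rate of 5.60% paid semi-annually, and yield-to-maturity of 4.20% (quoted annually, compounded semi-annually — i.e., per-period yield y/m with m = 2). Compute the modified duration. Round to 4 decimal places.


Answer: Modified duration = 5.8165

Derivation:
Coupon per period c = face * coupon_rate / m = 28.000000
Periods per year m = 2; per-period yield y/m = 0.021000
Number of cashflows N = 14
Cashflows (t years, CF_t, discount factor 1/(1+y/m)^(m*t), PV):
  t = 0.5000: CF_t = 28.000000, DF = 0.979432, PV = 27.424094
  t = 1.0000: CF_t = 28.000000, DF = 0.959287, PV = 26.860033
  t = 1.5000: CF_t = 28.000000, DF = 0.939556, PV = 26.307574
  t = 2.0000: CF_t = 28.000000, DF = 0.920231, PV = 25.766478
  t = 2.5000: CF_t = 28.000000, DF = 0.901304, PV = 25.236511
  t = 3.0000: CF_t = 28.000000, DF = 0.882766, PV = 24.717445
  t = 3.5000: CF_t = 28.000000, DF = 0.864609, PV = 24.209055
  t = 4.0000: CF_t = 28.000000, DF = 0.846826, PV = 23.711121
  t = 4.5000: CF_t = 28.000000, DF = 0.829408, PV = 23.223429
  t = 5.0000: CF_t = 28.000000, DF = 0.812349, PV = 22.745768
  t = 5.5000: CF_t = 28.000000, DF = 0.795640, PV = 22.277932
  t = 6.0000: CF_t = 28.000000, DF = 0.779276, PV = 21.819718
  t = 6.5000: CF_t = 28.000000, DF = 0.763247, PV = 21.370928
  t = 7.0000: CF_t = 1028.000000, DF = 0.747549, PV = 768.480276
Price P = sum_t PV_t = 1084.150364
First compute Macaulay numerator sum_t t * PV_t:
  t * PV_t at t = 0.5000: 13.712047
  t * PV_t at t = 1.0000: 26.860033
  t * PV_t at t = 1.5000: 39.461361
  t * PV_t at t = 2.0000: 51.532956
  t * PV_t at t = 2.5000: 63.091279
  t * PV_t at t = 3.0000: 74.152335
  t * PV_t at t = 3.5000: 84.731692
  t * PV_t at t = 4.0000: 94.844486
  t * PV_t at t = 4.5000: 104.505432
  t * PV_t at t = 5.0000: 113.728841
  t * PV_t at t = 5.5000: 122.528624
  t * PV_t at t = 6.0000: 130.918306
  t * PV_t at t = 6.5000: 138.911033
  t * PV_t at t = 7.0000: 5379.361934
Macaulay duration D = 6438.340362 / 1084.150364 = 5.938605
Modified duration = D / (1 + y/m) = 5.938605 / (1 + 0.021000) = 5.816459


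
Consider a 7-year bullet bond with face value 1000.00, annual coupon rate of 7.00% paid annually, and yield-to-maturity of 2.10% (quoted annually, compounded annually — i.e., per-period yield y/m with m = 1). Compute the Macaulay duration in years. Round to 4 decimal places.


Answer: Macaulay duration = 5.9426 years

Derivation:
Coupon per period c = face * coupon_rate / m = 70.000000
Periods per year m = 1; per-period yield y/m = 0.021000
Number of cashflows N = 7
Cashflows (t years, CF_t, discount factor 1/(1+y/m)^(m*t), PV):
  t = 1.0000: CF_t = 70.000000, DF = 0.979432, PV = 68.560235
  t = 2.0000: CF_t = 70.000000, DF = 0.959287, PV = 67.150083
  t = 3.0000: CF_t = 70.000000, DF = 0.939556, PV = 65.768936
  t = 4.0000: CF_t = 70.000000, DF = 0.920231, PV = 64.416196
  t = 5.0000: CF_t = 70.000000, DF = 0.901304, PV = 63.091279
  t = 6.0000: CF_t = 70.000000, DF = 0.882766, PV = 61.793613
  t = 7.0000: CF_t = 1070.000000, DF = 0.864609, PV = 925.131744
Price P = sum_t PV_t = 1315.912085
Macaulay numerator sum_t t * PV_t:
  t * PV_t at t = 1.0000: 68.560235
  t * PV_t at t = 2.0000: 134.300167
  t * PV_t at t = 3.0000: 197.306807
  t * PV_t at t = 4.0000: 257.664782
  t * PV_t at t = 5.0000: 315.456394
  t * PV_t at t = 6.0000: 370.761677
  t * PV_t at t = 7.0000: 6475.922207
Macaulay duration D = (sum_t t * PV_t) / P = 7819.972269 / 1315.912085 = 5.942625


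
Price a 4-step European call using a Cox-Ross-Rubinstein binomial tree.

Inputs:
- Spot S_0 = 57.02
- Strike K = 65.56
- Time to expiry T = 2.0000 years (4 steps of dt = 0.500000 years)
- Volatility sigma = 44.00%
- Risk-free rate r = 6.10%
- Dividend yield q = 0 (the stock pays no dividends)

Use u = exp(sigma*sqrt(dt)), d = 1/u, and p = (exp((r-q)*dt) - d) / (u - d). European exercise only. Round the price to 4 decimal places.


Answer: Price = V(0,0) = 13.7956

Derivation:
dt = T/N = 0.500000
u = exp(sigma*sqrt(dt)) = 1.364963; d = 1/u = 0.732621
p = (exp((r-q)*dt) - d) / (u - d) = 0.471816
Discount per step: exp(-r*dt) = 0.969960
Stock lattice S(k, i) with i counting down-moves:
  k=0: S(0,0) = 57.0200
  k=1: S(1,0) = 77.8302; S(1,1) = 41.7740
  k=2: S(2,0) = 106.2353; S(2,1) = 57.0200; S(2,2) = 30.6045
  k=3: S(3,0) = 145.0071; S(3,1) = 77.8302; S(3,2) = 41.7740; S(3,3) = 22.4215
  k=4: S(4,0) = 197.9293; S(4,1) = 106.2353; S(4,2) = 57.0200; S(4,3) = 30.6045; S(4,4) = 16.4265
Terminal payoffs V(N, i) = max(S_T - K, 0):
  V(4,0) = 132.369324; V(4,1) = 40.675258; V(4,2) = 0.000000; V(4,3) = 0.000000; V(4,4) = 0.000000
Backward induction: V(k, i) = exp(-r*dt) * [p * V(k+1, i) + (1-p) * V(k+1, i+1)].
  V(3,0) = exp(-r*dt) * [p*132.369324 + (1-p)*40.675258] = 81.416542
  V(3,1) = exp(-r*dt) * [p*40.675258 + (1-p)*0.000000] = 18.614749
  V(3,2) = exp(-r*dt) * [p*0.000000 + (1-p)*0.000000] = 0.000000
  V(3,3) = exp(-r*dt) * [p*0.000000 + (1-p)*0.000000] = 0.000000
  V(2,0) = exp(-r*dt) * [p*81.416542 + (1-p)*18.614749] = 46.796373
  V(2,1) = exp(-r*dt) * [p*18.614749 + (1-p)*0.000000] = 8.518910
  V(2,2) = exp(-r*dt) * [p*0.000000 + (1-p)*0.000000] = 0.000000
  V(1,0) = exp(-r*dt) * [p*46.796373 + (1-p)*8.518910] = 25.780420
  V(1,1) = exp(-r*dt) * [p*8.518910 + (1-p)*0.000000] = 3.898620
  V(0,0) = exp(-r*dt) * [p*25.780420 + (1-p)*3.898620] = 13.795560


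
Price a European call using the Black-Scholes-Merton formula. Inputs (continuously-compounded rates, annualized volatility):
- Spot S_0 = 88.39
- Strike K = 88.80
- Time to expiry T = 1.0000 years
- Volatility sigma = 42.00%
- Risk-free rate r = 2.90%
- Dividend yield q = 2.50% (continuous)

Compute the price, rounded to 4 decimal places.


Answer: Price = 14.3166

Derivation:
d1 = (ln(S/K) + (r - q + 0.5*sigma^2) * T) / (sigma * sqrt(T)) = 0.20850522
d2 = d1 - sigma * sqrt(T) = -0.21149478
exp(-rT) = 0.97141646; exp(-qT) = 0.97530991
C = S_0 * exp(-qT) * N(d1) - K * exp(-rT) * N(d2)
N(d1) = 0.58258275; N(d2) = 0.41625060
C = 88.3900 * 0.97530991 * 0.58258275 - 88.8000 * 0.97141646 * 0.41625060 = 14.3166


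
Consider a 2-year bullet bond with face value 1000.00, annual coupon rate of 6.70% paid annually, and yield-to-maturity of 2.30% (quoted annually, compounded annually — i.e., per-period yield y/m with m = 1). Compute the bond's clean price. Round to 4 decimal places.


Answer: Price = 1085.0545

Derivation:
Coupon per period c = face * coupon_rate / m = 67.000000
Periods per year m = 1; per-period yield y/m = 0.023000
Number of cashflows N = 2
Cashflows (t years, CF_t, discount factor 1/(1+y/m)^(m*t), PV):
  t = 1.0000: CF_t = 67.000000, DF = 0.977517, PV = 65.493646
  t = 2.0000: CF_t = 1067.000000, DF = 0.955540, PV = 1019.560853
Price P = sum_t PV_t = 1085.054499


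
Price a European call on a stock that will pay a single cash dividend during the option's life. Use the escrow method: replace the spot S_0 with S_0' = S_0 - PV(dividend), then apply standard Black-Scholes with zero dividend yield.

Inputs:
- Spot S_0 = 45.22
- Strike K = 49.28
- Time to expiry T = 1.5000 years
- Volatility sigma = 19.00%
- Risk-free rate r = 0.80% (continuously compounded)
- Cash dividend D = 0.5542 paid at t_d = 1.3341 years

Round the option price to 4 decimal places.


PV(D) = D * exp(-r * t_d) = 0.5542 * 0.98938395 = 0.54831659
S_0' = S_0 - PV(D) = 45.2200 - 0.54831659 = 44.67168341
d1 = (ln(S_0'/K) + (r + sigma^2/2)*T) / (sigma*sqrt(T)) = -0.25398845
d2 = d1 - sigma*sqrt(T) = -0.48668997
exp(-rT) = 0.98807171
N(d1) = 0.39975224; N(d2) = 0.31323903
C = S_0' * N(d1) - K * exp(-rT) * N(d2) = 44.67168341 * 0.39975224 - 49.2800 * 0.98807171 * 0.31323903 = 2.6053

Answer: Price = 2.6053


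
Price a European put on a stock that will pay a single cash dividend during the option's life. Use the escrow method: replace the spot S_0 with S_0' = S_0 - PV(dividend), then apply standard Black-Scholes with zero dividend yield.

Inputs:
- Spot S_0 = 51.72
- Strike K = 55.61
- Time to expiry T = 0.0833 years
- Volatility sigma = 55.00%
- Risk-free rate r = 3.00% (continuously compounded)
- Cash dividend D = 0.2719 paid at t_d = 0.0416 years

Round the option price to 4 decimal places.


Answer: Price = 5.7657

Derivation:
PV(D) = D * exp(-r * t_d) = 0.2719 * 0.99875278 = 0.27156088
S_0' = S_0 - PV(D) = 51.7200 - 0.27156088 = 51.44843912
d1 = (ln(S_0'/K) + (r + sigma^2/2)*T) / (sigma*sqrt(T)) = -0.39489079
d2 = d1 - sigma*sqrt(T) = -0.55363035
exp(-rT) = 0.99750412
N(-d1) = 0.65353825; N(-d2) = 0.71008408
P = K * exp(-rT) * N(-d2) - S_0' * N(-d1) = 55.6100 * 0.99750412 * 0.71008408 - 51.44843912 * 0.65353825 = 5.7657


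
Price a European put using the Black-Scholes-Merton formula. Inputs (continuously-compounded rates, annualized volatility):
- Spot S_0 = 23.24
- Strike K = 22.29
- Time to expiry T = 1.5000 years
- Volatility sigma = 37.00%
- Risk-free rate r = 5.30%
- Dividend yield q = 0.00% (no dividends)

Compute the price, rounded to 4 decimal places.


d1 = (ln(S/K) + (r - q + 0.5*sigma^2) * T) / (sigma * sqrt(T)) = 0.49411677
d2 = d1 - sigma * sqrt(T) = 0.04096117
exp(-rT) = 0.92357802; exp(-qT) = 1.00000000
P = K * exp(-rT) * N(-d2) - S_0 * exp(-qT) * N(-d1)
N(-d1) = 0.31061186; N(-d2) = 0.48366343
P = 22.2900 * 0.92357802 * 0.48366343 - 23.2400 * 1.00000000 * 0.31061186 = 2.7383

Answer: Price = 2.7383


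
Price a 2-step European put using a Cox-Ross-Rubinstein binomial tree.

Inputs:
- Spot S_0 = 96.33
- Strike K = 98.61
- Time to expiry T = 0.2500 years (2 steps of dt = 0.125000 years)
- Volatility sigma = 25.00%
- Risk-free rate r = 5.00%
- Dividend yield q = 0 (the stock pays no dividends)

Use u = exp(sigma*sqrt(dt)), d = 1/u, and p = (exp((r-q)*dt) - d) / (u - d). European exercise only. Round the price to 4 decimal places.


dt = T/N = 0.125000
u = exp(sigma*sqrt(dt)) = 1.092412; d = 1/u = 0.915405
p = (exp((r-q)*dt) - d) / (u - d) = 0.513337
Discount per step: exp(-r*dt) = 0.993769
Stock lattice S(k, i) with i counting down-moves:
  k=0: S(0,0) = 96.3300
  k=1: S(1,0) = 105.2321; S(1,1) = 88.1810
  k=2: S(2,0) = 114.9568; S(2,1) = 96.3300; S(2,2) = 80.7214
Terminal payoffs V(N, i) = max(K - S_T, 0):
  V(2,0) = 0.000000; V(2,1) = 2.280000; V(2,2) = 17.888650
Backward induction: V(k, i) = exp(-r*dt) * [p * V(k+1, i) + (1-p) * V(k+1, i+1)].
  V(1,0) = exp(-r*dt) * [p*0.000000 + (1-p)*2.280000] = 1.102678
  V(1,1) = exp(-r*dt) * [p*2.280000 + (1-p)*17.888650] = 9.814616
  V(0,0) = exp(-r*dt) * [p*1.102678 + (1-p)*9.814616] = 5.309168

Answer: Price = V(0,0) = 5.3092


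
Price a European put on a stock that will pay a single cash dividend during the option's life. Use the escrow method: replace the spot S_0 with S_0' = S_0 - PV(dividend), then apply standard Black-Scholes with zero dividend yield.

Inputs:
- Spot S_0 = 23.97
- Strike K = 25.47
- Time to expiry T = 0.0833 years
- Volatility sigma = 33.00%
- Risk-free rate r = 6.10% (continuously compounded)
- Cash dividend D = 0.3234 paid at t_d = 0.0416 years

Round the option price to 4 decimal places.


PV(D) = D * exp(-r * t_d) = 0.3234 * 0.99746562 = 0.32258038
S_0' = S_0 - PV(D) = 23.9700 - 0.32258038 = 23.64741962
d1 = (ln(S_0'/K) + (r + sigma^2/2)*T) / (sigma*sqrt(T)) = -0.67857795
d2 = d1 - sigma*sqrt(T) = -0.77382169
exp(-rT) = 0.99493159
N(-d1) = 0.75129734; N(-d2) = 0.78048188
P = K * exp(-rT) * N(-d2) - S_0' * N(-d1) = 25.4700 * 0.99493159 * 0.78048188 - 23.64741962 * 0.75129734 = 2.0119

Answer: Price = 2.0119


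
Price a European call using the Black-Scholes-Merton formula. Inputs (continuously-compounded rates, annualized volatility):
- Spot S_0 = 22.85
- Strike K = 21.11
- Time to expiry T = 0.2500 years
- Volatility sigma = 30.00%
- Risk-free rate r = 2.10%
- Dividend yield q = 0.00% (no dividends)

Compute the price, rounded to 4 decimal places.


Answer: Price = 2.4380

Derivation:
d1 = (ln(S/K) + (r - q + 0.5*sigma^2) * T) / (sigma * sqrt(T)) = 0.63802837
d2 = d1 - sigma * sqrt(T) = 0.48802837
exp(-rT) = 0.99476376; exp(-qT) = 1.00000000
C = S_0 * exp(-qT) * N(d1) - K * exp(-rT) * N(d2)
N(d1) = 0.73827239; N(d2) = 0.68723513
C = 22.8500 * 1.00000000 * 0.73827239 - 21.1100 * 0.99476376 * 0.68723513 = 2.4380


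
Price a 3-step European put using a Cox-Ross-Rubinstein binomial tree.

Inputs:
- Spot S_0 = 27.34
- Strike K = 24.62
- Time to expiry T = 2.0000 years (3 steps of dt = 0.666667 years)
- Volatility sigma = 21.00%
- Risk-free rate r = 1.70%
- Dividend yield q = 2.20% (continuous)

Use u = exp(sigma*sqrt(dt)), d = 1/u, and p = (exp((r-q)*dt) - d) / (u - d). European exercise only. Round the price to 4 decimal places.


dt = T/N = 0.666667
u = exp(sigma*sqrt(dt)) = 1.187042; d = 1/u = 0.842430
p = (exp((r-q)*dt) - d) / (u - d) = 0.447582
Discount per step: exp(-r*dt) = 0.988731
Stock lattice S(k, i) with i counting down-moves:
  k=0: S(0,0) = 27.3400
  k=1: S(1,0) = 32.4537; S(1,1) = 23.0320
  k=2: S(2,0) = 38.5239; S(2,1) = 27.3400; S(2,2) = 19.4029
  k=3: S(3,0) = 45.7295; S(3,1) = 32.4537; S(3,2) = 23.0320; S(3,3) = 16.3456
Terminal payoffs V(N, i) = max(K - S_T, 0):
  V(3,0) = 0.000000; V(3,1) = 0.000000; V(3,2) = 1.587954; V(3,3) = 8.274412
Backward induction: V(k, i) = exp(-r*dt) * [p * V(k+1, i) + (1-p) * V(k+1, i+1)].
  V(2,0) = exp(-r*dt) * [p*0.000000 + (1-p)*0.000000] = 0.000000
  V(2,1) = exp(-r*dt) * [p*0.000000 + (1-p)*1.587954] = 0.867329
  V(2,2) = exp(-r*dt) * [p*1.587954 + (1-p)*8.274412] = 5.222153
  V(1,0) = exp(-r*dt) * [p*0.000000 + (1-p)*0.867329] = 0.473729
  V(1,1) = exp(-r*dt) * [p*0.867329 + (1-p)*5.222153] = 3.236127
  V(0,0) = exp(-r*dt) * [p*0.473729 + (1-p)*3.236127] = 1.977192

Answer: Price = V(0,0) = 1.9772


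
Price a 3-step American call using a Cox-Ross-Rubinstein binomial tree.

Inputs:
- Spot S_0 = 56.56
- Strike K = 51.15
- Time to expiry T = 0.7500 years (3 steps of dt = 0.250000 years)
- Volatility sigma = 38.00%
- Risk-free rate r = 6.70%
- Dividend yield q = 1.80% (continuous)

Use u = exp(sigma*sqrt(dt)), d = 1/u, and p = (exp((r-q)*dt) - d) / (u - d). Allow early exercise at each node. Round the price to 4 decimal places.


Answer: Price = V(0,0) = 11.2561

Derivation:
dt = T/N = 0.250000
u = exp(sigma*sqrt(dt)) = 1.209250; d = 1/u = 0.826959
p = (exp((r-q)*dt) - d) / (u - d) = 0.484883
Discount per step: exp(-r*dt) = 0.983390
Stock lattice S(k, i) with i counting down-moves:
  k=0: S(0,0) = 56.5600
  k=1: S(1,0) = 68.3952; S(1,1) = 46.7728
  k=2: S(2,0) = 82.7068; S(2,1) = 56.5600; S(2,2) = 38.6792
  k=3: S(3,0) = 100.0132; S(3,1) = 68.3952; S(3,2) = 46.7728; S(3,3) = 31.9861
Terminal payoffs V(N, i) = max(S_T - K, 0):
  V(3,0) = 48.863184; V(3,1) = 17.245157; V(3,2) = 0.000000; V(3,3) = 0.000000
Backward induction: V(k, i) = exp(-r*dt) * [p * V(k+1, i) + (1-p) * V(k+1, i+1)]; then take max(V_cont, immediate exercise) for American.
  V(2,0) = exp(-r*dt) * [p*48.863184 + (1-p)*17.245157] = 32.035099; exercise = 31.556816; V(2,0) = max -> 32.035099
  V(2,1) = exp(-r*dt) * [p*17.245157 + (1-p)*0.000000] = 8.222991; exercise = 5.410000; V(2,1) = max -> 8.222991
  V(2,2) = exp(-r*dt) * [p*0.000000 + (1-p)*0.000000] = 0.000000; exercise = 0.000000; V(2,2) = max -> 0.000000
  V(1,0) = exp(-r*dt) * [p*32.035099 + (1-p)*8.222991] = 19.440707; exercise = 17.245157; V(1,0) = max -> 19.440707
  V(1,1) = exp(-r*dt) * [p*8.222991 + (1-p)*0.000000] = 3.920961; exercise = 0.000000; V(1,1) = max -> 3.920961
  V(0,0) = exp(-r*dt) * [p*19.440707 + (1-p)*3.920961] = 11.256096; exercise = 5.410000; V(0,0) = max -> 11.256096


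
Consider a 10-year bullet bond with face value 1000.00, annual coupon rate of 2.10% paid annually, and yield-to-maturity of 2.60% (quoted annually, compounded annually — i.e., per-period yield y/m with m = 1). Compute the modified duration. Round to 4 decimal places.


Coupon per period c = face * coupon_rate / m = 21.000000
Periods per year m = 1; per-period yield y/m = 0.026000
Number of cashflows N = 10
Cashflows (t years, CF_t, discount factor 1/(1+y/m)^(m*t), PV):
  t = 1.0000: CF_t = 21.000000, DF = 0.974659, PV = 20.467836
  t = 2.0000: CF_t = 21.000000, DF = 0.949960, PV = 19.949158
  t = 3.0000: CF_t = 21.000000, DF = 0.925887, PV = 19.443624
  t = 4.0000: CF_t = 21.000000, DF = 0.902424, PV = 18.950901
  t = 5.0000: CF_t = 21.000000, DF = 0.879555, PV = 18.470663
  t = 6.0000: CF_t = 21.000000, DF = 0.857266, PV = 18.002596
  t = 7.0000: CF_t = 21.000000, DF = 0.835542, PV = 17.546390
  t = 8.0000: CF_t = 21.000000, DF = 0.814369, PV = 17.101744
  t = 9.0000: CF_t = 21.000000, DF = 0.793732, PV = 16.668367
  t = 10.0000: CF_t = 1021.000000, DF = 0.773618, PV = 789.863662
Price P = sum_t PV_t = 956.464940
First compute Macaulay numerator sum_t t * PV_t:
  t * PV_t at t = 1.0000: 20.467836
  t * PV_t at t = 2.0000: 39.898316
  t * PV_t at t = 3.0000: 58.330872
  t * PV_t at t = 4.0000: 75.803602
  t * PV_t at t = 5.0000: 92.353316
  t * PV_t at t = 6.0000: 108.015575
  t * PV_t at t = 7.0000: 122.824728
  t * PV_t at t = 8.0000: 136.813954
  t * PV_t at t = 9.0000: 150.015301
  t * PV_t at t = 10.0000: 7898.636619
Macaulay duration D = 8703.160119 / 956.464940 = 9.099299
Modified duration = D / (1 + y/m) = 9.099299 / (1 + 0.026000) = 8.868712

Answer: Modified duration = 8.8687


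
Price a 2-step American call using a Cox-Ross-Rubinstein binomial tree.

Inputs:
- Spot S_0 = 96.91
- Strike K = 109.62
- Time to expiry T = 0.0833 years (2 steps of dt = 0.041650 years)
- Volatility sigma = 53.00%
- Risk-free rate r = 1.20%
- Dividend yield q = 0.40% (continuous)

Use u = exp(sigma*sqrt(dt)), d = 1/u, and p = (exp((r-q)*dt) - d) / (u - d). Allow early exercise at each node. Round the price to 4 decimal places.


dt = T/N = 0.041650
u = exp(sigma*sqrt(dt)) = 1.114231; d = 1/u = 0.897480
p = (exp((r-q)*dt) - d) / (u - d) = 0.474523
Discount per step: exp(-r*dt) = 0.999500
Stock lattice S(k, i) with i counting down-moves:
  k=0: S(0,0) = 96.9100
  k=1: S(1,0) = 107.9801; S(1,1) = 86.9748
  k=2: S(2,0) = 120.3147; S(2,1) = 96.9100; S(2,2) = 78.0582
Terminal payoffs V(N, i) = max(S_T - K, 0):
  V(2,0) = 10.694726; V(2,1) = 0.000000; V(2,2) = 0.000000
Backward induction: V(k, i) = exp(-r*dt) * [p * V(k+1, i) + (1-p) * V(k+1, i+1)]; then take max(V_cont, immediate exercise) for American.
  V(1,0) = exp(-r*dt) * [p*10.694726 + (1-p)*0.000000] = 5.072356; exercise = 0.000000; V(1,0) = max -> 5.072356
  V(1,1) = exp(-r*dt) * [p*0.000000 + (1-p)*0.000000] = 0.000000; exercise = 0.000000; V(1,1) = max -> 0.000000
  V(0,0) = exp(-r*dt) * [p*5.072356 + (1-p)*0.000000] = 2.405746; exercise = 0.000000; V(0,0) = max -> 2.405746

Answer: Price = V(0,0) = 2.4057


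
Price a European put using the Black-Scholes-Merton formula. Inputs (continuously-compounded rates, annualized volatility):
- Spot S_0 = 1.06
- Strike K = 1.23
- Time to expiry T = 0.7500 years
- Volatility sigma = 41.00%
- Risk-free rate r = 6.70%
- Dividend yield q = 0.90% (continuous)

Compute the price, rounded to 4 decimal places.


Answer: Price = 0.2218

Derivation:
d1 = (ln(S/K) + (r - q + 0.5*sigma^2) * T) / (sigma * sqrt(T)) = -0.11887152
d2 = d1 - sigma * sqrt(T) = -0.47394194
exp(-rT) = 0.95099165; exp(-qT) = 0.99327273
P = K * exp(-rT) * N(-d2) - S_0 * exp(-qT) * N(-d1)
N(-d1) = 0.54731143; N(-d2) = 0.68222934
P = 1.2300 * 0.95099165 * 0.68222934 - 1.0600 * 0.99327273 * 0.54731143 = 0.2218
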